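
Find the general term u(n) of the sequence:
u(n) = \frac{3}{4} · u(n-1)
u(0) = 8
Pure geometric recurrence with ratio \frac{3}{4}.
By induction u(n) = u(0) · (\frac{3}{4})^n = 8 \left(\frac{3}{4}\right)^{n}.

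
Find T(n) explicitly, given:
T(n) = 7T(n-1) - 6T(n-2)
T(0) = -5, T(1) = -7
Characteristic equation: x² - 7x + 6 = 0, which factors as (x - (1))(x - (6)) = 0.
Roots r₁ = 1, r₂ = 6 (distinct).
General solution: T(n) = A·(1)^n + B·(6)^n.
From T(0) = -5: A + B = -5.
From T(1) = -7: A + 6B = -7.
Solving: A = - \frac{23}{5}, B = - \frac{2}{5}.
So T(n) = - \frac{2 \cdot 6^{n}}{5} - \frac{23}{5}.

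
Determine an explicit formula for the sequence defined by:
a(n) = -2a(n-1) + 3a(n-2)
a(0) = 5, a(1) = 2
Characteristic equation: x² + 2x - 3 = 0, which factors as (x - (-3))(x - (1)) = 0.
Roots r₁ = -3, r₂ = 1 (distinct).
General solution: a(n) = A·(-3)^n + B·(1)^n.
From a(0) = 5: A + B = 5.
From a(1) = 2: -3A + B = 2.
Solving: A = \frac{3}{4}, B = \frac{17}{4}.
So a(n) = \frac{3 \left(-3\right)^{n}}{4} + \frac{17}{4}.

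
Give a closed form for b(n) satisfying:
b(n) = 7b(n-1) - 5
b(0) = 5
First-order linear non-homogeneous.
Homogeneous solution: b_h(n) = A·(7)^n.
Try constant particular solution b_p = K: K = 7K - 5 ⇒ K = \frac{5}{6}.
General: b(n) = A·(7)^n + \frac{5}{6}.
Apply b(0) = 5: A + \frac{5}{6} = 5 ⇒ A = \frac{25}{6}.
So b(n) = \frac{25 \cdot 7^{n}}{6} + \frac{5}{6}.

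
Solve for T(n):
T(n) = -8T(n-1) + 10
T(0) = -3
First-order linear non-homogeneous.
Homogeneous solution: T_h(n) = A·(-8)^n.
Try constant particular solution T_p = K: K = -8K + 10 ⇒ K = \frac{10}{9}.
General: T(n) = A·(-8)^n + \frac{10}{9}.
Apply T(0) = -3: A + \frac{10}{9} = -3 ⇒ A = - \frac{37}{9}.
So T(n) = \frac{10}{9} - \frac{37 \left(-8\right)^{n}}{9}.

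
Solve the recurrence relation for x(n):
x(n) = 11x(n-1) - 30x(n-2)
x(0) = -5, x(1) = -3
Characteristic equation: x² - 11x + 30 = 0, which factors as (x - (5))(x - (6)) = 0.
Roots r₁ = 5, r₂ = 6 (distinct).
General solution: x(n) = A·(5)^n + B·(6)^n.
From x(0) = -5: A + B = -5.
From x(1) = -3: 5A + 6B = -3.
Solving: A = -27, B = 22.
So x(n) = - 27 \cdot 5^{n} + 22 \cdot 6^{n}.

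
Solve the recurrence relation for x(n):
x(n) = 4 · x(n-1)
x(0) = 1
Pure geometric recurrence with ratio 4.
By induction x(n) = x(0) · (4)^n = 4^{n}.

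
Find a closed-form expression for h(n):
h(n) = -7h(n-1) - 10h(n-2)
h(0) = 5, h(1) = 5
Characteristic equation: x² + 7x + 10 = 0, which factors as (x - (-5))(x - (-2)) = 0.
Roots r₁ = -5, r₂ = -2 (distinct).
General solution: h(n) = A·(-5)^n + B·(-2)^n.
From h(0) = 5: A + B = 5.
From h(1) = 5: -5A - 2B = 5.
Solving: A = -5, B = 10.
So h(n) = 10 \left(-2\right)^{n} - 5 \left(-5\right)^{n}.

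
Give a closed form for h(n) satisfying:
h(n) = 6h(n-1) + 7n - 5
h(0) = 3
First-order linear with linear forcing.
Homogeneous solution: h_h(n) = A·(6)^n.
Try particular h_p(n) = pn + q. Substituting:
  pn + q = 6(p(n-1) + q) + 7n - 5.
Matching the n-coefficient: p = 6p + 7 ⇒ p = - \frac{7}{5}.
Matching constants: q = -6p + 6q - 5 ⇒ q = - \frac{17}{25}.
General: h(n) = A·(6)^n - \frac{7 n}{5} - \frac{17}{25}.
Apply h(0) = 3: A - \frac{17}{25} = 3 ⇒ A = \frac{92}{25}.
So h(n) = \frac{92 \cdot 6^{n}}{25} - \frac{7 n}{5} - \frac{17}{25}.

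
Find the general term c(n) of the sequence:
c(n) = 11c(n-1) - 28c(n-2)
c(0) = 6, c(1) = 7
Characteristic equation: x² - 11x + 28 = 0, which factors as (x - (4))(x - (7)) = 0.
Roots r₁ = 4, r₂ = 7 (distinct).
General solution: c(n) = A·(4)^n + B·(7)^n.
From c(0) = 6: A + B = 6.
From c(1) = 7: 4A + 7B = 7.
Solving: A = \frac{35}{3}, B = - \frac{17}{3}.
So c(n) = \frac{35 \cdot 4^{n}}{3} - \frac{17 \cdot 7^{n}}{3}.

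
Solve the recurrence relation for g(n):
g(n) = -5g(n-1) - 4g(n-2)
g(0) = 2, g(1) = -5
Characteristic equation: x² + 5x + 4 = 0, which factors as (x - (-1))(x - (-4)) = 0.
Roots r₁ = -1, r₂ = -4 (distinct).
General solution: g(n) = A·(-1)^n + B·(-4)^n.
From g(0) = 2: A + B = 2.
From g(1) = -5: -A - 4B = -5.
Solving: A = 1, B = 1.
So g(n) = \left(-1\right)^{n} + \left(-4\right)^{n}.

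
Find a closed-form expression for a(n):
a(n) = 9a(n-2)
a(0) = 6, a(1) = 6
Characteristic equation: x² - 9 = 0, which factors as (x - (-3))(x - (3)) = 0.
Roots r₁ = -3, r₂ = 3 (distinct).
General solution: a(n) = A·(-3)^n + B·(3)^n.
From a(0) = 6: A + B = 6.
From a(1) = 6: -3A + 3B = 6.
Solving: A = 2, B = 4.
So a(n) = 2 \left(-3\right)^{n} + 4 \cdot 3^{n}.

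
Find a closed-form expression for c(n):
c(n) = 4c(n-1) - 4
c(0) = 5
First-order linear non-homogeneous.
Homogeneous solution: c_h(n) = A·(4)^n.
Try constant particular solution c_p = K: K = 4K - 4 ⇒ K = \frac{4}{3}.
General: c(n) = A·(4)^n + \frac{4}{3}.
Apply c(0) = 5: A + \frac{4}{3} = 5 ⇒ A = \frac{11}{3}.
So c(n) = \frac{11 \cdot 4^{n}}{3} + \frac{4}{3}.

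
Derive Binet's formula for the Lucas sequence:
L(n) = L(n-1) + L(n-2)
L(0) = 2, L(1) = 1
This is the Lucas sequence.
Characteristic equation: x² - x - 1 = 0; roots r₁ = \frac{1}{2} + \frac{\sqrt{5}}{2}, r₂ = \frac{1}{2} - \frac{\sqrt{5}}{2}.
General: L(n) = A·r₁^n + B·r₂^n. Solving with L(0)=2, L(1)=1 gives A = 1, B = 1.
So L(n) = 2^{- n} \left(\left(1 - \sqrt{5}\right)^{n} + \left(1 + \sqrt{5}\right)^{n}\right).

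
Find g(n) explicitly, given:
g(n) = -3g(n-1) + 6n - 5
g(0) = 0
First-order linear with linear forcing.
Homogeneous solution: g_h(n) = A·(-3)^n.
Try particular g_p(n) = pn + q. Substituting:
  pn + q = -3(p(n-1) + q) + 6n - 5.
Matching the n-coefficient: p = -3p + 6 ⇒ p = \frac{3}{2}.
Matching constants: q = 3p - 3q - 5 ⇒ q = - \frac{1}{8}.
General: g(n) = A·(-3)^n + \frac{3 n}{2} - \frac{1}{8}.
Apply g(0) = 0: A - \frac{1}{8} = 0 ⇒ A = \frac{1}{8}.
So g(n) = \frac{\left(-3\right)^{n}}{8} + \frac{3 n}{2} - \frac{1}{8}.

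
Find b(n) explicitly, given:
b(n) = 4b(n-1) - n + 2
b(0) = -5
First-order linear with linear forcing.
Homogeneous solution: b_h(n) = A·(4)^n.
Try particular b_p(n) = pn + q. Substituting:
  pn + q = 4(p(n-1) + q) - n + 2.
Matching the n-coefficient: p = 4p - 1 ⇒ p = \frac{1}{3}.
Matching constants: q = -4p + 4q + 2 ⇒ q = - \frac{2}{9}.
General: b(n) = A·(4)^n + \frac{n}{3} - \frac{2}{9}.
Apply b(0) = -5: A - \frac{2}{9} = -5 ⇒ A = - \frac{43}{9}.
So b(n) = - \frac{43 \cdot 4^{n}}{9} + \frac{n}{3} - \frac{2}{9}.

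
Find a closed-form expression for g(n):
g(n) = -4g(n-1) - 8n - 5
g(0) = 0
First-order linear with linear forcing.
Homogeneous solution: g_h(n) = A·(-4)^n.
Try particular g_p(n) = pn + q. Substituting:
  pn + q = -4(p(n-1) + q) - 8n - 5.
Matching the n-coefficient: p = -4p - 8 ⇒ p = - \frac{8}{5}.
Matching constants: q = 4p - 4q - 5 ⇒ q = - \frac{57}{25}.
General: g(n) = A·(-4)^n - \frac{8 n}{5} - \frac{57}{25}.
Apply g(0) = 0: A - \frac{57}{25} = 0 ⇒ A = \frac{57}{25}.
So g(n) = \frac{57 \left(-4\right)^{n}}{25} - \frac{8 n}{5} - \frac{57}{25}.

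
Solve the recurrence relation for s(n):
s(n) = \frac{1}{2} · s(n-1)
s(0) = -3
Pure geometric recurrence with ratio \frac{1}{2}.
By induction s(n) = s(0) · (\frac{1}{2})^n = - 3 \cdot 2^{- n}.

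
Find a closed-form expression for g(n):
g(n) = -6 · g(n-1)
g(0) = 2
Pure geometric recurrence with ratio -6.
By induction g(n) = g(0) · (-6)^n = 2 \left(-6\right)^{n}.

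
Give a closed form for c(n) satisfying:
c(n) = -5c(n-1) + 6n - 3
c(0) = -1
First-order linear with linear forcing.
Homogeneous solution: c_h(n) = A·(-5)^n.
Try particular c_p(n) = pn + q. Substituting:
  pn + q = -5(p(n-1) + q) + 6n - 3.
Matching the n-coefficient: p = -5p + 6 ⇒ p = 1.
Matching constants: q = 5p - 5q - 3 ⇒ q = \frac{1}{3}.
General: c(n) = A·(-5)^n + n + \frac{1}{3}.
Apply c(0) = -1: A + \frac{1}{3} = -1 ⇒ A = - \frac{4}{3}.
So c(n) = - \frac{4 \left(-5\right)^{n}}{3} + n + \frac{1}{3}.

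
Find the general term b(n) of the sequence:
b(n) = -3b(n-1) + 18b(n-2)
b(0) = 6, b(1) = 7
Characteristic equation: x² + 3x - 18 = 0, which factors as (x - (3))(x - (-6)) = 0.
Roots r₁ = 3, r₂ = -6 (distinct).
General solution: b(n) = A·(3)^n + B·(-6)^n.
From b(0) = 6: A + B = 6.
From b(1) = 7: 3A - 6B = 7.
Solving: A = \frac{43}{9}, B = \frac{11}{9}.
So b(n) = \frac{11 \left(-6\right)^{n}}{9} + \frac{43 \cdot 3^{n}}{9}.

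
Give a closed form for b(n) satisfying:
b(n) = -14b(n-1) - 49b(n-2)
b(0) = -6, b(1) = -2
Characteristic equation: x² + 14x + 49 = 0, which is (x - (-7))².
Repeated root r = -7.
General solution: b(n) = (A + Bn)·(-7)^n.
From b(0) = -6: A = -6.
From b(1) = -2: (A + B)·(-7) = -2 ⇒ B = \frac{44}{7}.
So b(n) = \left(\frac{44 n}{7} - 6\right) \cdot (-7)^n.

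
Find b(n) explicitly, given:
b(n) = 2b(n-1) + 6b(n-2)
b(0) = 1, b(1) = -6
Characteristic equation: x² - 2x - 6 = 0.
Discriminant Δ = (2)² + 4·(6) = 28.
Roots r₁,₂ = (2 ± √28)/2, so r₁ = 1 + \sqrt{7}, r₂ = 1 - \sqrt{7}.
General solution: b(n) = A·r₁^n + B·r₂^n.
From the initial conditions, A + B = 1 and r₁A + r₂B = -6.
Since r₁ - r₂ = √28: A = (-6 - (1)r₂)/√28 = \frac{1}{2} - \frac{\sqrt{7}}{2}, and B = 1 - A = \frac{1}{2} + \frac{\sqrt{7}}{2}.
So b(n) = \left(\frac{1}{2} - \frac{\sqrt{7}}{2}\right)\left(1 + \sqrt{7}\right)^n + \left(\frac{1}{2} + \frac{\sqrt{7}}{2}\right)\left(1 - \sqrt{7}\right)^n.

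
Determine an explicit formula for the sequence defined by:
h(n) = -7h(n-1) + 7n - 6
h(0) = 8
First-order linear with linear forcing.
Homogeneous solution: h_h(n) = A·(-7)^n.
Try particular h_p(n) = pn + q. Substituting:
  pn + q = -7(p(n-1) + q) + 7n - 6.
Matching the n-coefficient: p = -7p + 7 ⇒ p = \frac{7}{8}.
Matching constants: q = 7p - 7q - 6 ⇒ q = \frac{1}{64}.
General: h(n) = A·(-7)^n + \frac{7 n}{8} + \frac{1}{64}.
Apply h(0) = 8: A + \frac{1}{64} = 8 ⇒ A = \frac{511}{64}.
So h(n) = \frac{511 \left(-7\right)^{n}}{64} + \frac{7 n}{8} + \frac{1}{64}.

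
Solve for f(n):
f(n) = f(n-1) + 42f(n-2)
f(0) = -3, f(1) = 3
Characteristic equation: x² - x - 42 = 0, which factors as (x - (-6))(x - (7)) = 0.
Roots r₁ = -6, r₂ = 7 (distinct).
General solution: f(n) = A·(-6)^n + B·(7)^n.
From f(0) = -3: A + B = -3.
From f(1) = 3: -6A + 7B = 3.
Solving: A = - \frac{24}{13}, B = - \frac{15}{13}.
So f(n) = - \frac{24 \left(-6\right)^{n}}{13} - \frac{15 \cdot 7^{n}}{13}.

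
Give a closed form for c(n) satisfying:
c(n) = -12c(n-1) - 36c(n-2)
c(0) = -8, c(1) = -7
Characteristic equation: x² + 12x + 36 = 0, which is (x - (-6))².
Repeated root r = -6.
General solution: c(n) = (A + Bn)·(-6)^n.
From c(0) = -8: A = -8.
From c(1) = -7: (A + B)·(-6) = -7 ⇒ B = \frac{55}{6}.
So c(n) = \left(\frac{55 n}{6} - 8\right) \cdot (-6)^n.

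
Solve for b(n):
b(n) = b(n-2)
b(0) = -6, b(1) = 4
Characteristic equation: x² - 1 = 0, which factors as (x - (1))(x - (-1)) = 0.
Roots r₁ = 1, r₂ = -1 (distinct).
General solution: b(n) = A·(1)^n + B·(-1)^n.
From b(0) = -6: A + B = -6.
From b(1) = 4: A - B = 4.
Solving: A = -1, B = -5.
So b(n) = - 5 \left(-1\right)^{n} - 1.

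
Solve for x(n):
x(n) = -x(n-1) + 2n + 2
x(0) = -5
First-order linear with linear forcing.
Homogeneous solution: x_h(n) = A·(-1)^n.
Try particular x_p(n) = pn + q. Substituting:
  pn + q = -(p(n-1) + q) + 2n + 2.
Matching the n-coefficient: p = -p + 2 ⇒ p = 1.
Matching constants: q = p - q + 2 ⇒ q = \frac{3}{2}.
General: x(n) = A·(-1)^n + n + \frac{3}{2}.
Apply x(0) = -5: A + \frac{3}{2} = -5 ⇒ A = - \frac{13}{2}.
So x(n) = - \frac{13 \left(-1\right)^{n}}{2} + n + \frac{3}{2}.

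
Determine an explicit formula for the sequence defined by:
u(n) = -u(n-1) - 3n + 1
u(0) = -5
First-order linear with linear forcing.
Homogeneous solution: u_h(n) = A·(-1)^n.
Try particular u_p(n) = pn + q. Substituting:
  pn + q = -(p(n-1) + q) - 3n + 1.
Matching the n-coefficient: p = -p - 3 ⇒ p = - \frac{3}{2}.
Matching constants: q = p - q + 1 ⇒ q = - \frac{1}{4}.
General: u(n) = A·(-1)^n - \frac{3 n}{2} - \frac{1}{4}.
Apply u(0) = -5: A - \frac{1}{4} = -5 ⇒ A = - \frac{19}{4}.
So u(n) = - \frac{19 \left(-1\right)^{n}}{4} - \frac{3 n}{2} - \frac{1}{4}.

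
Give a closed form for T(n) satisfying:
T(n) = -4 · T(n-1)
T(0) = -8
Pure geometric recurrence with ratio -4.
By induction T(n) = T(0) · (-4)^n = - 8 \left(-4\right)^{n}.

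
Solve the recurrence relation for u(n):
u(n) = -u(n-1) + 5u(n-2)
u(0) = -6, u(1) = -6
Characteristic equation: x² + x - 5 = 0.
Discriminant Δ = (-1)² + 4·(5) = 21.
Roots r₁,₂ = (-1 ± √21)/2, so r₁ = - \frac{1}{2} + \frac{\sqrt{21}}{2}, r₂ = - \frac{\sqrt{21}}{2} - \frac{1}{2}.
General solution: u(n) = A·r₁^n + B·r₂^n.
From the initial conditions, A + B = -6 and r₁A + r₂B = -6.
Since r₁ - r₂ = √21: A = (-6 - (-6)r₂)/√21 = -3 - \frac{3 \sqrt{21}}{7}, and B = -6 - A = -3 + \frac{3 \sqrt{21}}{7}.
So u(n) = \left(-3 - \frac{3 \sqrt{21}}{7}\right)\left(- \frac{1}{2} + \frac{\sqrt{21}}{2}\right)^n + \left(-3 + \frac{3 \sqrt{21}}{7}\right)\left(- \frac{\sqrt{21}}{2} - \frac{1}{2}\right)^n.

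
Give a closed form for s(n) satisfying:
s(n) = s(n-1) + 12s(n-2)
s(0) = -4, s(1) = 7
Characteristic equation: x² - x - 12 = 0, which factors as (x - (-3))(x - (4)) = 0.
Roots r₁ = -3, r₂ = 4 (distinct).
General solution: s(n) = A·(-3)^n + B·(4)^n.
From s(0) = -4: A + B = -4.
From s(1) = 7: -3A + 4B = 7.
Solving: A = - \frac{23}{7}, B = - \frac{5}{7}.
So s(n) = - \frac{23 \left(-3\right)^{n}}{7} - \frac{5 \cdot 4^{n}}{7}.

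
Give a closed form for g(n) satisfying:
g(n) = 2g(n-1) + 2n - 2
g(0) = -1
First-order linear with linear forcing.
Homogeneous solution: g_h(n) = A·(2)^n.
Try particular g_p(n) = pn + q. Substituting:
  pn + q = 2(p(n-1) + q) + 2n - 2.
Matching the n-coefficient: p = 2p + 2 ⇒ p = -2.
Matching constants: q = -2p + 2q - 2 ⇒ q = -2.
General: g(n) = A·(2)^n - 2 n - 2.
Apply g(0) = -1: A - 2 = -1 ⇒ A = 1.
So g(n) = 2^{n} - 2 n - 2.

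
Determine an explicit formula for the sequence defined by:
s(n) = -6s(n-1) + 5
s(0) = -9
First-order linear non-homogeneous.
Homogeneous solution: s_h(n) = A·(-6)^n.
Try constant particular solution s_p = K: K = -6K + 5 ⇒ K = \frac{5}{7}.
General: s(n) = A·(-6)^n + \frac{5}{7}.
Apply s(0) = -9: A + \frac{5}{7} = -9 ⇒ A = - \frac{68}{7}.
So s(n) = \frac{5}{7} - \frac{68 \left(-6\right)^{n}}{7}.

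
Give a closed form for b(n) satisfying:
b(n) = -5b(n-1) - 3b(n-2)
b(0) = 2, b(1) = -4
Characteristic equation: x² + 5x + 3 = 0.
Discriminant Δ = (-5)² + 4·(-3) = 13.
Roots r₁,₂ = (-5 ± √13)/2, so r₁ = - \frac{5}{2} + \frac{\sqrt{13}}{2}, r₂ = - \frac{5}{2} - \frac{\sqrt{13}}{2}.
General solution: b(n) = A·r₁^n + B·r₂^n.
From the initial conditions, A + B = 2 and r₁A + r₂B = -4.
Since r₁ - r₂ = √13: A = (-4 - (2)r₂)/√13 = \frac{\sqrt{13}}{13} + 1, and B = 2 - A = 1 - \frac{\sqrt{13}}{13}.
So b(n) = \left(\frac{\sqrt{13}}{13} + 1\right)\left(- \frac{5}{2} + \frac{\sqrt{13}}{2}\right)^n + \left(1 - \frac{\sqrt{13}}{13}\right)\left(- \frac{5}{2} - \frac{\sqrt{13}}{2}\right)^n.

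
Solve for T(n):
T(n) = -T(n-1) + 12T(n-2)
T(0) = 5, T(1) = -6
Characteristic equation: x² + x - 12 = 0, which factors as (x - (3))(x - (-4)) = 0.
Roots r₁ = 3, r₂ = -4 (distinct).
General solution: T(n) = A·(3)^n + B·(-4)^n.
From T(0) = 5: A + B = 5.
From T(1) = -6: 3A - 4B = -6.
Solving: A = 2, B = 3.
So T(n) = 3 \left(-4\right)^{n} + 2 \cdot 3^{n}.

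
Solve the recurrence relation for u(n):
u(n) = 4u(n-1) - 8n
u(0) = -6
First-order linear with linear forcing.
Homogeneous solution: u_h(n) = A·(4)^n.
Try particular u_p(n) = pn + q. Substituting:
  pn + q = 4(p(n-1) + q) - 8n.
Matching the n-coefficient: p = 4p - 8 ⇒ p = \frac{8}{3}.
Matching constants: q = -4p + 4q ⇒ q = \frac{32}{9}.
General: u(n) = A·(4)^n + \frac{8 n}{3} + \frac{32}{9}.
Apply u(0) = -6: A + \frac{32}{9} = -6 ⇒ A = - \frac{86}{9}.
So u(n) = - \frac{86 \cdot 4^{n}}{9} + \frac{8 n}{3} + \frac{32}{9}.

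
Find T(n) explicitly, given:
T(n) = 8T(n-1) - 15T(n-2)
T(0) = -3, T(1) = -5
Characteristic equation: x² - 8x + 15 = 0, which factors as (x - (3))(x - (5)) = 0.
Roots r₁ = 3, r₂ = 5 (distinct).
General solution: T(n) = A·(3)^n + B·(5)^n.
From T(0) = -3: A + B = -3.
From T(1) = -5: 3A + 5B = -5.
Solving: A = -5, B = 2.
So T(n) = - 5 \cdot 3^{n} + 2 \cdot 5^{n}.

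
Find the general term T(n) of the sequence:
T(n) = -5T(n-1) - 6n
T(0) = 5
First-order linear with linear forcing.
Homogeneous solution: T_h(n) = A·(-5)^n.
Try particular T_p(n) = pn + q. Substituting:
  pn + q = -5(p(n-1) + q) - 6n.
Matching the n-coefficient: p = -5p - 6 ⇒ p = -1.
Matching constants: q = 5p - 5q ⇒ q = - \frac{5}{6}.
General: T(n) = A·(-5)^n - n - \frac{5}{6}.
Apply T(0) = 5: A - \frac{5}{6} = 5 ⇒ A = \frac{35}{6}.
So T(n) = \frac{35 \left(-5\right)^{n}}{6} - n - \frac{5}{6}.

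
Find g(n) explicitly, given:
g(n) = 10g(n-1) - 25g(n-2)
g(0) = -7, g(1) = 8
Characteristic equation: x² - 10x + 25 = 0, which is (x - (5))².
Repeated root r = 5.
General solution: g(n) = (A + Bn)·(5)^n.
From g(0) = -7: A = -7.
From g(1) = 8: (A + B)·(5) = 8 ⇒ B = \frac{43}{5}.
So g(n) = \left(\frac{43 n}{5} - 7\right) \cdot (5)^n.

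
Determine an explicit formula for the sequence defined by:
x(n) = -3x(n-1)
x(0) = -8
This is a homogeneous first-order recurrence with ratio -3.
By induction x(n) = x(0) · (-3)^n = - 8 \left(-3\right)^{n}.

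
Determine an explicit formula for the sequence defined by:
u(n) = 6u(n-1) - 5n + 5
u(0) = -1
First-order linear with linear forcing.
Homogeneous solution: u_h(n) = A·(6)^n.
Try particular u_p(n) = pn + q. Substituting:
  pn + q = 6(p(n-1) + q) - 5n + 5.
Matching the n-coefficient: p = 6p - 5 ⇒ p = 1.
Matching constants: q = -6p + 6q + 5 ⇒ q = \frac{1}{5}.
General: u(n) = A·(6)^n + n + \frac{1}{5}.
Apply u(0) = -1: A + \frac{1}{5} = -1 ⇒ A = - \frac{6}{5}.
So u(n) = - \frac{6 \cdot 6^{n}}{5} + n + \frac{1}{5}.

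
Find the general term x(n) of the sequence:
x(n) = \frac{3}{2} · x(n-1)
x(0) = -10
Pure geometric recurrence with ratio \frac{3}{2}.
By induction x(n) = x(0) · (\frac{3}{2})^n = - 10 \left(\frac{3}{2}\right)^{n}.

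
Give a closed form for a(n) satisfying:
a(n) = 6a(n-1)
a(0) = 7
This is a homogeneous first-order recurrence with ratio 6.
By induction a(n) = a(0) · (6)^n = 7 \cdot 6^{n}.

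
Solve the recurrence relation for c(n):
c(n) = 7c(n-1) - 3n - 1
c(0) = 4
First-order linear with linear forcing.
Homogeneous solution: c_h(n) = A·(7)^n.
Try particular c_p(n) = pn + q. Substituting:
  pn + q = 7(p(n-1) + q) - 3n - 1.
Matching the n-coefficient: p = 7p - 3 ⇒ p = \frac{1}{2}.
Matching constants: q = -7p + 7q - 1 ⇒ q = \frac{3}{4}.
General: c(n) = A·(7)^n + \frac{n}{2} + \frac{3}{4}.
Apply c(0) = 4: A + \frac{3}{4} = 4 ⇒ A = \frac{13}{4}.
So c(n) = \frac{13 \cdot 7^{n}}{4} + \frac{n}{2} + \frac{3}{4}.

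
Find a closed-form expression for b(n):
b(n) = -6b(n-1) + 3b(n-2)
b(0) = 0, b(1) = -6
Characteristic equation: x² + 6x - 3 = 0.
Discriminant Δ = (-6)² + 4·(3) = 48.
Roots r₁,₂ = (-6 ± √48)/2, so r₁ = -3 + 2 \sqrt{3}, r₂ = - 2 \sqrt{3} - 3.
General solution: b(n) = A·r₁^n + B·r₂^n.
From the initial conditions, A + B = 0 and r₁A + r₂B = -6.
Since r₁ - r₂ = √48: A = (-6 - (0)r₂)/√48 = - \frac{\sqrt{3}}{2}, and B = 0 - A = \frac{\sqrt{3}}{2}.
So b(n) = \left(- \frac{\sqrt{3}}{2}\right)\left(-3 + 2 \sqrt{3}\right)^n + \left(\frac{\sqrt{3}}{2}\right)\left(- 2 \sqrt{3} - 3\right)^n.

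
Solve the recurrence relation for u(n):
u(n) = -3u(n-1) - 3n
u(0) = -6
First-order linear with linear forcing.
Homogeneous solution: u_h(n) = A·(-3)^n.
Try particular u_p(n) = pn + q. Substituting:
  pn + q = -3(p(n-1) + q) - 3n.
Matching the n-coefficient: p = -3p - 3 ⇒ p = - \frac{3}{4}.
Matching constants: q = 3p - 3q ⇒ q = - \frac{9}{16}.
General: u(n) = A·(-3)^n - \frac{3 n}{4} - \frac{9}{16}.
Apply u(0) = -6: A - \frac{9}{16} = -6 ⇒ A = - \frac{87}{16}.
So u(n) = - \frac{87 \left(-3\right)^{n}}{16} - \frac{3 n}{4} - \frac{9}{16}.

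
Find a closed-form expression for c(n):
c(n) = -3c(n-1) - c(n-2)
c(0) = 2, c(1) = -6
Characteristic equation: x² + 3x + 1 = 0.
Discriminant Δ = (-3)² + 4·(-1) = 5.
Roots r₁,₂ = (-3 ± √5)/2, so r₁ = - \frac{3}{2} + \frac{\sqrt{5}}{2}, r₂ = - \frac{3}{2} - \frac{\sqrt{5}}{2}.
General solution: c(n) = A·r₁^n + B·r₂^n.
From the initial conditions, A + B = 2 and r₁A + r₂B = -6.
Since r₁ - r₂ = √5: A = (-6 - (2)r₂)/√5 = 1 - \frac{3 \sqrt{5}}{5}, and B = 2 - A = 1 + \frac{3 \sqrt{5}}{5}.
So c(n) = \left(1 - \frac{3 \sqrt{5}}{5}\right)\left(- \frac{3}{2} + \frac{\sqrt{5}}{2}\right)^n + \left(1 + \frac{3 \sqrt{5}}{5}\right)\left(- \frac{3}{2} - \frac{\sqrt{5}}{2}\right)^n.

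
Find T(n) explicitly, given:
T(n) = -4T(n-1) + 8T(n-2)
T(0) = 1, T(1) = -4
Characteristic equation: x² + 4x - 8 = 0.
Discriminant Δ = (-4)² + 4·(8) = 48.
Roots r₁,₂ = (-4 ± √48)/2, so r₁ = -2 + 2 \sqrt{3}, r₂ = - 2 \sqrt{3} - 2.
General solution: T(n) = A·r₁^n + B·r₂^n.
From the initial conditions, A + B = 1 and r₁A + r₂B = -4.
Since r₁ - r₂ = √48: A = (-4 - (1)r₂)/√48 = \frac{1}{2} - \frac{\sqrt{3}}{6}, and B = 1 - A = \frac{\sqrt{3}}{6} + \frac{1}{2}.
So T(n) = \left(\frac{1}{2} - \frac{\sqrt{3}}{6}\right)\left(-2 + 2 \sqrt{3}\right)^n + \left(\frac{\sqrt{3}}{6} + \frac{1}{2}\right)\left(- 2 \sqrt{3} - 2\right)^n.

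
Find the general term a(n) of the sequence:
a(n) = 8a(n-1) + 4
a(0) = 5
First-order linear non-homogeneous.
Homogeneous solution: a_h(n) = A·(8)^n.
Try constant particular solution a_p = K: K = 8K + 4 ⇒ K = - \frac{4}{7}.
General: a(n) = A·(8)^n - \frac{4}{7}.
Apply a(0) = 5: A - \frac{4}{7} = 5 ⇒ A = \frac{39}{7}.
So a(n) = \frac{39 \cdot 8^{n}}{7} - \frac{4}{7}.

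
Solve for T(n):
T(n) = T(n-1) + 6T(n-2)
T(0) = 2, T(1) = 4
Characteristic equation: x² - x - 6 = 0, which factors as (x - (3))(x - (-2)) = 0.
Roots r₁ = 3, r₂ = -2 (distinct).
General solution: T(n) = A·(3)^n + B·(-2)^n.
From T(0) = 2: A + B = 2.
From T(1) = 4: 3A - 2B = 4.
Solving: A = \frac{8}{5}, B = \frac{2}{5}.
So T(n) = \frac{2 \left(-2\right)^{n}}{5} + \frac{8 \cdot 3^{n}}{5}.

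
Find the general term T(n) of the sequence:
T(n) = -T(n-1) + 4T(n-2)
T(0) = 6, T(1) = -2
Characteristic equation: x² + x - 4 = 0.
Discriminant Δ = (-1)² + 4·(4) = 17.
Roots r₁,₂ = (-1 ± √17)/2, so r₁ = - \frac{1}{2} + \frac{\sqrt{17}}{2}, r₂ = - \frac{\sqrt{17}}{2} - \frac{1}{2}.
General solution: T(n) = A·r₁^n + B·r₂^n.
From the initial conditions, A + B = 6 and r₁A + r₂B = -2.
Since r₁ - r₂ = √17: A = (-2 - (6)r₂)/√17 = \frac{\sqrt{17}}{17} + 3, and B = 6 - A = 3 - \frac{\sqrt{17}}{17}.
So T(n) = \left(\frac{\sqrt{17}}{17} + 3\right)\left(- \frac{1}{2} + \frac{\sqrt{17}}{2}\right)^n + \left(3 - \frac{\sqrt{17}}{17}\right)\left(- \frac{\sqrt{17}}{2} - \frac{1}{2}\right)^n.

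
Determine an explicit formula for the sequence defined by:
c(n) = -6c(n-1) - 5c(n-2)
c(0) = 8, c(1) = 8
Characteristic equation: x² + 6x + 5 = 0, which factors as (x - (-1))(x - (-5)) = 0.
Roots r₁ = -1, r₂ = -5 (distinct).
General solution: c(n) = A·(-1)^n + B·(-5)^n.
From c(0) = 8: A + B = 8.
From c(1) = 8: -A - 5B = 8.
Solving: A = 12, B = -4.
So c(n) = 12 \left(-1\right)^{n} - 4 \left(-5\right)^{n}.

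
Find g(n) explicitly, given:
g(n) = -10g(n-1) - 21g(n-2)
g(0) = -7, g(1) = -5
Characteristic equation: x² + 10x + 21 = 0, which factors as (x - (-7))(x - (-3)) = 0.
Roots r₁ = -7, r₂ = -3 (distinct).
General solution: g(n) = A·(-7)^n + B·(-3)^n.
From g(0) = -7: A + B = -7.
From g(1) = -5: -7A - 3B = -5.
Solving: A = \frac{13}{2}, B = - \frac{27}{2}.
So g(n) = - \frac{27 \left(-3\right)^{n}}{2} + \frac{13 \left(-7\right)^{n}}{2}.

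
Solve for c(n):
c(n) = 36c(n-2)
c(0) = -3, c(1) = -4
Characteristic equation: x² - 36 = 0, which factors as (x - (6))(x - (-6)) = 0.
Roots r₁ = 6, r₂ = -6 (distinct).
General solution: c(n) = A·(6)^n + B·(-6)^n.
From c(0) = -3: A + B = -3.
From c(1) = -4: 6A - 6B = -4.
Solving: A = - \frac{11}{6}, B = - \frac{7}{6}.
So c(n) = - \frac{7 \left(-6\right)^{n}}{6} - \frac{11 \cdot 6^{n}}{6}.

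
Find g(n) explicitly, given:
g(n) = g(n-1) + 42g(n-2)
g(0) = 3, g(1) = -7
Characteristic equation: x² - x - 42 = 0, which factors as (x - (7))(x - (-6)) = 0.
Roots r₁ = 7, r₂ = -6 (distinct).
General solution: g(n) = A·(7)^n + B·(-6)^n.
From g(0) = 3: A + B = 3.
From g(1) = -7: 7A - 6B = -7.
Solving: A = \frac{11}{13}, B = \frac{28}{13}.
So g(n) = \frac{28 \left(-6\right)^{n}}{13} + \frac{11 \cdot 7^{n}}{13}.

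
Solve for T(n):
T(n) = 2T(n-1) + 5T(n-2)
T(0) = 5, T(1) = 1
Characteristic equation: x² - 2x - 5 = 0.
Discriminant Δ = (2)² + 4·(5) = 24.
Roots r₁,₂ = (2 ± √24)/2, so r₁ = 1 + \sqrt{6}, r₂ = 1 - \sqrt{6}.
General solution: T(n) = A·r₁^n + B·r₂^n.
From the initial conditions, A + B = 5 and r₁A + r₂B = 1.
Since r₁ - r₂ = √24: A = (1 - (5)r₂)/√24 = \frac{5}{2} - \frac{\sqrt{6}}{3}, and B = 5 - A = \frac{\sqrt{6}}{3} + \frac{5}{2}.
So T(n) = \left(\frac{5}{2} - \frac{\sqrt{6}}{3}\right)\left(1 + \sqrt{6}\right)^n + \left(\frac{\sqrt{6}}{3} + \frac{5}{2}\right)\left(1 - \sqrt{6}\right)^n.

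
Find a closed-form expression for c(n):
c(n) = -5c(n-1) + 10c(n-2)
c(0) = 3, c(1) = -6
Characteristic equation: x² + 5x - 10 = 0.
Discriminant Δ = (-5)² + 4·(10) = 65.
Roots r₁,₂ = (-5 ± √65)/2, so r₁ = - \frac{5}{2} + \frac{\sqrt{65}}{2}, r₂ = - \frac{\sqrt{65}}{2} - \frac{5}{2}.
General solution: c(n) = A·r₁^n + B·r₂^n.
From the initial conditions, A + B = 3 and r₁A + r₂B = -6.
Since r₁ - r₂ = √65: A = (-6 - (3)r₂)/√65 = \frac{3 \sqrt{65}}{130} + \frac{3}{2}, and B = 3 - A = \frac{3}{2} - \frac{3 \sqrt{65}}{130}.
So c(n) = \left(\frac{3 \sqrt{65}}{130} + \frac{3}{2}\right)\left(- \frac{5}{2} + \frac{\sqrt{65}}{2}\right)^n + \left(\frac{3}{2} - \frac{3 \sqrt{65}}{130}\right)\left(- \frac{\sqrt{65}}{2} - \frac{5}{2}\right)^n.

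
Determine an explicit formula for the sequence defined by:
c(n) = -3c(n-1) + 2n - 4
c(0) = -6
First-order linear with linear forcing.
Homogeneous solution: c_h(n) = A·(-3)^n.
Try particular c_p(n) = pn + q. Substituting:
  pn + q = -3(p(n-1) + q) + 2n - 4.
Matching the n-coefficient: p = -3p + 2 ⇒ p = \frac{1}{2}.
Matching constants: q = 3p - 3q - 4 ⇒ q = - \frac{5}{8}.
General: c(n) = A·(-3)^n + \frac{n}{2} - \frac{5}{8}.
Apply c(0) = -6: A - \frac{5}{8} = -6 ⇒ A = - \frac{43}{8}.
So c(n) = - \frac{43 \left(-3\right)^{n}}{8} + \frac{n}{2} - \frac{5}{8}.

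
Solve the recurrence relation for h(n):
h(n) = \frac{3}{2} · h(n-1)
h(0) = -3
Pure geometric recurrence with ratio \frac{3}{2}.
By induction h(n) = h(0) · (\frac{3}{2})^n = - 3 \left(\frac{3}{2}\right)^{n}.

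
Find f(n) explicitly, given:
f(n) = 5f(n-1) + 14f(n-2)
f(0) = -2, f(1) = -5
Characteristic equation: x² - 5x - 14 = 0, which factors as (x - (7))(x - (-2)) = 0.
Roots r₁ = 7, r₂ = -2 (distinct).
General solution: f(n) = A·(7)^n + B·(-2)^n.
From f(0) = -2: A + B = -2.
From f(1) = -5: 7A - 2B = -5.
Solving: A = -1, B = -1.
So f(n) = - \left(-2\right)^{n} - 7^{n}.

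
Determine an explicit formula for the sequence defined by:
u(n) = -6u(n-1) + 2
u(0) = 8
First-order linear non-homogeneous.
Homogeneous solution: u_h(n) = A·(-6)^n.
Try constant particular solution u_p = K: K = -6K + 2 ⇒ K = \frac{2}{7}.
General: u(n) = A·(-6)^n + \frac{2}{7}.
Apply u(0) = 8: A + \frac{2}{7} = 8 ⇒ A = \frac{54}{7}.
So u(n) = \frac{54 \left(-6\right)^{n}}{7} + \frac{2}{7}.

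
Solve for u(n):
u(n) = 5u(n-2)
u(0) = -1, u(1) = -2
Characteristic equation: x² - 5 = 0.
Discriminant Δ = (0)² + 4·(5) = 20.
Roots r₁,₂ = (0 ± √20)/2, so r₁ = \sqrt{5}, r₂ = - \sqrt{5}.
General solution: u(n) = A·r₁^n + B·r₂^n.
From the initial conditions, A + B = -1 and r₁A + r₂B = -2.
Since r₁ - r₂ = √20: A = (-2 - (-1)r₂)/√20 = - \frac{1}{2} - \frac{\sqrt{5}}{5}, and B = -1 - A = - \frac{1}{2} + \frac{\sqrt{5}}{5}.
So u(n) = \left(- \frac{1}{2} - \frac{\sqrt{5}}{5}\right)\left(\sqrt{5}\right)^n + \left(- \frac{1}{2} + \frac{\sqrt{5}}{5}\right)\left(- \sqrt{5}\right)^n.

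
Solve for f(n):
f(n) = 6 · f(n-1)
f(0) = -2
Pure geometric recurrence with ratio 6.
By induction f(n) = f(0) · (6)^n = - 2 \cdot 6^{n}.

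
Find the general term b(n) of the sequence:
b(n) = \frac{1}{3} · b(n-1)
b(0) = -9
Pure geometric recurrence with ratio \frac{1}{3}.
By induction b(n) = b(0) · (\frac{1}{3})^n = - 9 \cdot 3^{- n}.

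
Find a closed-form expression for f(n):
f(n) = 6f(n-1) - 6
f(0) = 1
First-order linear non-homogeneous.
Homogeneous solution: f_h(n) = A·(6)^n.
Try constant particular solution f_p = K: K = 6K - 6 ⇒ K = \frac{6}{5}.
General: f(n) = A·(6)^n + \frac{6}{5}.
Apply f(0) = 1: A + \frac{6}{5} = 1 ⇒ A = - \frac{1}{5}.
So f(n) = \frac{6}{5} - \frac{6^{n}}{5}.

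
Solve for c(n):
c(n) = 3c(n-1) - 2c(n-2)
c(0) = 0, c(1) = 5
Characteristic equation: x² - 3x + 2 = 0, which factors as (x - (2))(x - (1)) = 0.
Roots r₁ = 2, r₂ = 1 (distinct).
General solution: c(n) = A·(2)^n + B·(1)^n.
From c(0) = 0: A + B = 0.
From c(1) = 5: 2A + B = 5.
Solving: A = 5, B = -5.
So c(n) = 5 \cdot 2^{n} - 5.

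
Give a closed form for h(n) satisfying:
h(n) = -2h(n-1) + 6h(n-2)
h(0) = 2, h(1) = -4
Characteristic equation: x² + 2x - 6 = 0.
Discriminant Δ = (-2)² + 4·(6) = 28.
Roots r₁,₂ = (-2 ± √28)/2, so r₁ = -1 + \sqrt{7}, r₂ = - \sqrt{7} - 1.
General solution: h(n) = A·r₁^n + B·r₂^n.
From the initial conditions, A + B = 2 and r₁A + r₂B = -4.
Since r₁ - r₂ = √28: A = (-4 - (2)r₂)/√28 = 1 - \frac{\sqrt{7}}{7}, and B = 2 - A = \frac{\sqrt{7}}{7} + 1.
So h(n) = \left(1 - \frac{\sqrt{7}}{7}\right)\left(-1 + \sqrt{7}\right)^n + \left(\frac{\sqrt{7}}{7} + 1\right)\left(- \sqrt{7} - 1\right)^n.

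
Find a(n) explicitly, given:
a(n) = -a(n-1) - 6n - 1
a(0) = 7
First-order linear with linear forcing.
Homogeneous solution: a_h(n) = A·(-1)^n.
Try particular a_p(n) = pn + q. Substituting:
  pn + q = -(p(n-1) + q) - 6n - 1.
Matching the n-coefficient: p = -p - 6 ⇒ p = -3.
Matching constants: q = p - q - 1 ⇒ q = -2.
General: a(n) = A·(-1)^n - 3 n - 2.
Apply a(0) = 7: A - 2 = 7 ⇒ A = 9.
So a(n) = 9 \left(-1\right)^{n} - 3 n - 2.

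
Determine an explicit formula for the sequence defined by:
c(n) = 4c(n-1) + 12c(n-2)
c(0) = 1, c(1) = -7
Characteristic equation: x² - 4x - 12 = 0, which factors as (x - (-2))(x - (6)) = 0.
Roots r₁ = -2, r₂ = 6 (distinct).
General solution: c(n) = A·(-2)^n + B·(6)^n.
From c(0) = 1: A + B = 1.
From c(1) = -7: -2A + 6B = -7.
Solving: A = \frac{13}{8}, B = - \frac{5}{8}.
So c(n) = \frac{13 \left(-2\right)^{n}}{8} - \frac{5 \cdot 6^{n}}{8}.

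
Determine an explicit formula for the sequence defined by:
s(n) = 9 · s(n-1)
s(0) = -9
Pure geometric recurrence with ratio 9.
By induction s(n) = s(0) · (9)^n = - 9 \cdot 9^{n}.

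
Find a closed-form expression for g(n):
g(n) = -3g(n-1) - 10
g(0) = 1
First-order linear non-homogeneous.
Homogeneous solution: g_h(n) = A·(-3)^n.
Try constant particular solution g_p = K: K = -3K - 10 ⇒ K = - \frac{5}{2}.
General: g(n) = A·(-3)^n - \frac{5}{2}.
Apply g(0) = 1: A - \frac{5}{2} = 1 ⇒ A = \frac{7}{2}.
So g(n) = \frac{7 \left(-3\right)^{n}}{2} - \frac{5}{2}.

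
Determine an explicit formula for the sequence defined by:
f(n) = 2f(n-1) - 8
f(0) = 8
First-order linear non-homogeneous.
Homogeneous solution: f_h(n) = A·(2)^n.
Try constant particular solution f_p = K: K = 2K - 8 ⇒ K = 8.
General: f(n) = A·(2)^n + 8.
Apply f(0) = 8: A + 8 = 8 ⇒ A = 0.
So f(n) = 8.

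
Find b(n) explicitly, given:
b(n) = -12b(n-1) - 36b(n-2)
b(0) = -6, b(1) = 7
Characteristic equation: x² + 12x + 36 = 0, which is (x - (-6))².
Repeated root r = -6.
General solution: b(n) = (A + Bn)·(-6)^n.
From b(0) = -6: A = -6.
From b(1) = 7: (A + B)·(-6) = 7 ⇒ B = \frac{29}{6}.
So b(n) = \left(\frac{29 n}{6} - 6\right) \cdot (-6)^n.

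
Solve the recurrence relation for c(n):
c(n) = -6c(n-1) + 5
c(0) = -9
First-order linear non-homogeneous.
Homogeneous solution: c_h(n) = A·(-6)^n.
Try constant particular solution c_p = K: K = -6K + 5 ⇒ K = \frac{5}{7}.
General: c(n) = A·(-6)^n + \frac{5}{7}.
Apply c(0) = -9: A + \frac{5}{7} = -9 ⇒ A = - \frac{68}{7}.
So c(n) = \frac{5}{7} - \frac{68 \left(-6\right)^{n}}{7}.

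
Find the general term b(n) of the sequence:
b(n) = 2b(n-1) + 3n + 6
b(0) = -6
First-order linear with linear forcing.
Homogeneous solution: b_h(n) = A·(2)^n.
Try particular b_p(n) = pn + q. Substituting:
  pn + q = 2(p(n-1) + q) + 3n + 6.
Matching the n-coefficient: p = 2p + 3 ⇒ p = -3.
Matching constants: q = -2p + 2q + 6 ⇒ q = -12.
General: b(n) = A·(2)^n - 3 n - 12.
Apply b(0) = -6: A - 12 = -6 ⇒ A = 6.
So b(n) = 6 \cdot 2^{n} - 3 n - 12.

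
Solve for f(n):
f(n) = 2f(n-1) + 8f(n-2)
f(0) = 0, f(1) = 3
Characteristic equation: x² - 2x - 8 = 0, which factors as (x - (4))(x - (-2)) = 0.
Roots r₁ = 4, r₂ = -2 (distinct).
General solution: f(n) = A·(4)^n + B·(-2)^n.
From f(0) = 0: A + B = 0.
From f(1) = 3: 4A - 2B = 3.
Solving: A = \frac{1}{2}, B = - \frac{1}{2}.
So f(n) = - \frac{\left(-2\right)^{n}}{2} + \frac{4^{n}}{2}.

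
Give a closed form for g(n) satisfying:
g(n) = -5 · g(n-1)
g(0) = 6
Pure geometric recurrence with ratio -5.
By induction g(n) = g(0) · (-5)^n = 6 \left(-5\right)^{n}.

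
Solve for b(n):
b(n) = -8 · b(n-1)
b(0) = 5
Pure geometric recurrence with ratio -8.
By induction b(n) = b(0) · (-8)^n = 5 \left(-8\right)^{n}.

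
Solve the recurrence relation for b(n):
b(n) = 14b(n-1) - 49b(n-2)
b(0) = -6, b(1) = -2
Characteristic equation: x² - 14x + 49 = 0, which is (x - (7))².
Repeated root r = 7.
General solution: b(n) = (A + Bn)·(7)^n.
From b(0) = -6: A = -6.
From b(1) = -2: (A + B)·(7) = -2 ⇒ B = \frac{40}{7}.
So b(n) = \left(\frac{40 n}{7} - 6\right) \cdot (7)^n.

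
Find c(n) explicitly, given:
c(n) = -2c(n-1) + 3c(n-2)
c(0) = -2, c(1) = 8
Characteristic equation: x² + 2x - 3 = 0, which factors as (x - (-3))(x - (1)) = 0.
Roots r₁ = -3, r₂ = 1 (distinct).
General solution: c(n) = A·(-3)^n + B·(1)^n.
From c(0) = -2: A + B = -2.
From c(1) = 8: -3A + B = 8.
Solving: A = - \frac{5}{2}, B = \frac{1}{2}.
So c(n) = \frac{1}{2} - \frac{5 \left(-3\right)^{n}}{2}.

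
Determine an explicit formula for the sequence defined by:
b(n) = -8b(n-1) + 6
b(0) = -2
First-order linear non-homogeneous.
Homogeneous solution: b_h(n) = A·(-8)^n.
Try constant particular solution b_p = K: K = -8K + 6 ⇒ K = \frac{2}{3}.
General: b(n) = A·(-8)^n + \frac{2}{3}.
Apply b(0) = -2: A + \frac{2}{3} = -2 ⇒ A = - \frac{8}{3}.
So b(n) = \frac{2}{3} - \frac{8 \left(-8\right)^{n}}{3}.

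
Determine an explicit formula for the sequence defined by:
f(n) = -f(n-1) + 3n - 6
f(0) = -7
First-order linear with linear forcing.
Homogeneous solution: f_h(n) = A·(-1)^n.
Try particular f_p(n) = pn + q. Substituting:
  pn + q = -(p(n-1) + q) + 3n - 6.
Matching the n-coefficient: p = -p + 3 ⇒ p = \frac{3}{2}.
Matching constants: q = p - q - 6 ⇒ q = - \frac{9}{4}.
General: f(n) = A·(-1)^n + \frac{3 n}{2} - \frac{9}{4}.
Apply f(0) = -7: A - \frac{9}{4} = -7 ⇒ A = - \frac{19}{4}.
So f(n) = - \frac{19 \left(-1\right)^{n}}{4} + \frac{3 n}{2} - \frac{9}{4}.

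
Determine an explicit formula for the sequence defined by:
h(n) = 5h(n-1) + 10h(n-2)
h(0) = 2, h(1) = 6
Characteristic equation: x² - 5x - 10 = 0.
Discriminant Δ = (5)² + 4·(10) = 65.
Roots r₁,₂ = (5 ± √65)/2, so r₁ = \frac{5}{2} + \frac{\sqrt{65}}{2}, r₂ = \frac{5}{2} - \frac{\sqrt{65}}{2}.
General solution: h(n) = A·r₁^n + B·r₂^n.
From the initial conditions, A + B = 2 and r₁A + r₂B = 6.
Since r₁ - r₂ = √65: A = (6 - (2)r₂)/√65 = \frac{\sqrt{65}}{65} + 1, and B = 2 - A = 1 - \frac{\sqrt{65}}{65}.
So h(n) = \left(\frac{\sqrt{65}}{65} + 1\right)\left(\frac{5}{2} + \frac{\sqrt{65}}{2}\right)^n + \left(1 - \frac{\sqrt{65}}{65}\right)\left(\frac{5}{2} - \frac{\sqrt{65}}{2}\right)^n.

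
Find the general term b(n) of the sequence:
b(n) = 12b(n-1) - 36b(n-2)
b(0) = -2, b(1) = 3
Characteristic equation: x² - 12x + 36 = 0, which is (x - (6))².
Repeated root r = 6.
General solution: b(n) = (A + Bn)·(6)^n.
From b(0) = -2: A = -2.
From b(1) = 3: (A + B)·(6) = 3 ⇒ B = \frac{5}{2}.
So b(n) = \left(\frac{5 n}{2} - 2\right) \cdot (6)^n.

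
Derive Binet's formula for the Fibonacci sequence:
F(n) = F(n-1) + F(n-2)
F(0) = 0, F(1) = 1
This is the Fibonacci sequence.
Characteristic equation: x² - x - 1 = 0; roots r₁ = \frac{1}{2} + \frac{\sqrt{5}}{2}, r₂ = \frac{1}{2} - \frac{\sqrt{5}}{2}.
General: F(n) = A·r₁^n + B·r₂^n. Solving with F(0)=0, F(1)=1 gives A = \frac{\sqrt{5}}{5}, B = - \frac{\sqrt{5}}{5}.
So F(n) = \frac{2^{- n} \sqrt{5} \left(- \left(1 - \sqrt{5}\right)^{n} + \left(1 + \sqrt{5}\right)^{n}\right)}{5}.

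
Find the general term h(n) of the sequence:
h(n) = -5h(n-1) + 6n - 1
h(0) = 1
First-order linear with linear forcing.
Homogeneous solution: h_h(n) = A·(-5)^n.
Try particular h_p(n) = pn + q. Substituting:
  pn + q = -5(p(n-1) + q) + 6n - 1.
Matching the n-coefficient: p = -5p + 6 ⇒ p = 1.
Matching constants: q = 5p - 5q - 1 ⇒ q = \frac{2}{3}.
General: h(n) = A·(-5)^n + n + \frac{2}{3}.
Apply h(0) = 1: A + \frac{2}{3} = 1 ⇒ A = \frac{1}{3}.
So h(n) = \frac{\left(-5\right)^{n}}{3} + n + \frac{2}{3}.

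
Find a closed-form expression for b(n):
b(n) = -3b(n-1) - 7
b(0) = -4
First-order linear non-homogeneous.
Homogeneous solution: b_h(n) = A·(-3)^n.
Try constant particular solution b_p = K: K = -3K - 7 ⇒ K = - \frac{7}{4}.
General: b(n) = A·(-3)^n - \frac{7}{4}.
Apply b(0) = -4: A - \frac{7}{4} = -4 ⇒ A = - \frac{9}{4}.
So b(n) = - \frac{9 \left(-3\right)^{n}}{4} - \frac{7}{4}.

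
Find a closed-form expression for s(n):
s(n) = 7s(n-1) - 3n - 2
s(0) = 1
First-order linear with linear forcing.
Homogeneous solution: s_h(n) = A·(7)^n.
Try particular s_p(n) = pn + q. Substituting:
  pn + q = 7(p(n-1) + q) - 3n - 2.
Matching the n-coefficient: p = 7p - 3 ⇒ p = \frac{1}{2}.
Matching constants: q = -7p + 7q - 2 ⇒ q = \frac{11}{12}.
General: s(n) = A·(7)^n + \frac{n}{2} + \frac{11}{12}.
Apply s(0) = 1: A + \frac{11}{12} = 1 ⇒ A = \frac{1}{12}.
So s(n) = \frac{7^{n}}{12} + \frac{n}{2} + \frac{11}{12}.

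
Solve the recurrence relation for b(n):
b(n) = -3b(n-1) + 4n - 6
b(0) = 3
First-order linear with linear forcing.
Homogeneous solution: b_h(n) = A·(-3)^n.
Try particular b_p(n) = pn + q. Substituting:
  pn + q = -3(p(n-1) + q) + 4n - 6.
Matching the n-coefficient: p = -3p + 4 ⇒ p = 1.
Matching constants: q = 3p - 3q - 6 ⇒ q = - \frac{3}{4}.
General: b(n) = A·(-3)^n + n - \frac{3}{4}.
Apply b(0) = 3: A - \frac{3}{4} = 3 ⇒ A = \frac{15}{4}.
So b(n) = \frac{15 \left(-3\right)^{n}}{4} + n - \frac{3}{4}.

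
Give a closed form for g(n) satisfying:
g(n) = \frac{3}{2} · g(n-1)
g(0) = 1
Pure geometric recurrence with ratio \frac{3}{2}.
By induction g(n) = g(0) · (\frac{3}{2})^n = \left(\frac{3}{2}\right)^{n}.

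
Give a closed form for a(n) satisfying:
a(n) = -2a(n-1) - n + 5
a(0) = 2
First-order linear with linear forcing.
Homogeneous solution: a_h(n) = A·(-2)^n.
Try particular a_p(n) = pn + q. Substituting:
  pn + q = -2(p(n-1) + q) - n + 5.
Matching the n-coefficient: p = -2p - 1 ⇒ p = - \frac{1}{3}.
Matching constants: q = 2p - 2q + 5 ⇒ q = \frac{13}{9}.
General: a(n) = A·(-2)^n - \frac{n}{3} + \frac{13}{9}.
Apply a(0) = 2: A + \frac{13}{9} = 2 ⇒ A = \frac{5}{9}.
So a(n) = \frac{5 \left(-2\right)^{n}}{9} - \frac{n}{3} + \frac{13}{9}.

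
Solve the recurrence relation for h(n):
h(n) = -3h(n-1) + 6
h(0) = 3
First-order linear non-homogeneous.
Homogeneous solution: h_h(n) = A·(-3)^n.
Try constant particular solution h_p = K: K = -3K + 6 ⇒ K = \frac{3}{2}.
General: h(n) = A·(-3)^n + \frac{3}{2}.
Apply h(0) = 3: A + \frac{3}{2} = 3 ⇒ A = \frac{3}{2}.
So h(n) = \frac{3 \left(-3\right)^{n}}{2} + \frac{3}{2}.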